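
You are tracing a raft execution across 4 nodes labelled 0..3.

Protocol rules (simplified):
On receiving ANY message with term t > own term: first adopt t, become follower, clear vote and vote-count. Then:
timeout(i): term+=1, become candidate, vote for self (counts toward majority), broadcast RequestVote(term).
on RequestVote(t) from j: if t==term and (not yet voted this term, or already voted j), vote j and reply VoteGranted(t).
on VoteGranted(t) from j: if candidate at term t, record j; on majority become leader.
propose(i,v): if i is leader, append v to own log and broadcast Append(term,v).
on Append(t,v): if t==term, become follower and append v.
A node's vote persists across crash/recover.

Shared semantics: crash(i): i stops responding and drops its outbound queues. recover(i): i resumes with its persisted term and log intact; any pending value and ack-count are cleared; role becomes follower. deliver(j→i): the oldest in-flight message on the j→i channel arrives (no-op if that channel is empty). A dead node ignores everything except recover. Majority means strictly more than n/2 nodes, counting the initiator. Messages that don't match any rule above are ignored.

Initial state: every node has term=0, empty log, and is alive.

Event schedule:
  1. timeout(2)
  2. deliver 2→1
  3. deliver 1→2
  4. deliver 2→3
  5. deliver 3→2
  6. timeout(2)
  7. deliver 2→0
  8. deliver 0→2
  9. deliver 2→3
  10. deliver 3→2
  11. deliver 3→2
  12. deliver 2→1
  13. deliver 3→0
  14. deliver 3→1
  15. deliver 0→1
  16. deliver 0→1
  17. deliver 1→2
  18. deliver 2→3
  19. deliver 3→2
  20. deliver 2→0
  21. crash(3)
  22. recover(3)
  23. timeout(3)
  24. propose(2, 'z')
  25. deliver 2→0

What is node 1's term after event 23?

2

[1] timeout(2) → N2(cand t1 [-])
[2] deliver 2→1 → N1(foll t1 [-])
[3] deliver 1→2 → ∅
[4] deliver 2→3 → N3(foll t1 [-])
[5] deliver 3→2 → N2(lead t1 [-])
[6] timeout(2) → N2(cand t2 [-])
[7] deliver 2→0 → N0(foll t1 [-])
[8] deliver 0→2 → ∅
[9] deliver 2→3 → N3(foll t2 [-])
[10] deliver 3→2 → ∅
[11] deliver 3→2 → ∅
[12] deliver 2→1 → N1(foll t2 [-])
[13] deliver 3→0 → ∅
[14] deliver 3→1 → ∅
[15] deliver 0→1 → ∅
[16] deliver 0→1 → ∅
[17] deliver 1→2 → N2(lead t2 [-])
[18] deliver 2→3 → ∅
[19] deliver 3→2 → ∅
[20] deliver 2→0 → N0(foll t2 [-])
[21] crash(3) → N3(✗foll t2 [-])
[22] recover(3) → N3(foll t2 [-])
[23] timeout(3) → N3(cand t3 [-])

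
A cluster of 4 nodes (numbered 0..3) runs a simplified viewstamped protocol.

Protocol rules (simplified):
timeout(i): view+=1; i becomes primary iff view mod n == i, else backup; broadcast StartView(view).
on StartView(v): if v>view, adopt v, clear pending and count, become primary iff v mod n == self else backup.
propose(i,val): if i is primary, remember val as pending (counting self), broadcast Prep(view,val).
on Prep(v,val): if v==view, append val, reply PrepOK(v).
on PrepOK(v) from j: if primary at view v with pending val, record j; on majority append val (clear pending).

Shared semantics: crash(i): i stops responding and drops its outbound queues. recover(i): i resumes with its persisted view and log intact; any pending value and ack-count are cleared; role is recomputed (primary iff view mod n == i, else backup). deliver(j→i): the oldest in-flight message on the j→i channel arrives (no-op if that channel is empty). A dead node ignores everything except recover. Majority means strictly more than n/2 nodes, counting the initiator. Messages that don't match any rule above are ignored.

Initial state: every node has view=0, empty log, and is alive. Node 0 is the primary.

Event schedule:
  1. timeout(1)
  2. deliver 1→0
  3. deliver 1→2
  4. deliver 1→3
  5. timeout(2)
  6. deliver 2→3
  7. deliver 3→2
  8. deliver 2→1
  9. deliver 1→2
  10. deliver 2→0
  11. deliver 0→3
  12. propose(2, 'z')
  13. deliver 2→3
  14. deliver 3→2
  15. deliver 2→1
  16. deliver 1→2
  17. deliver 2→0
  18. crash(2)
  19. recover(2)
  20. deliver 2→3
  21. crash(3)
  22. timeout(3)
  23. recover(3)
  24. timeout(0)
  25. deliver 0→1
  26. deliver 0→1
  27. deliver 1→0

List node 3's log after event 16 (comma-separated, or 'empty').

z

1. timeout(1):  <1:prim v1 ->
2. deliver 1→0:  <0:back v1 ->
3. deliver 1→2:  <2:back v1 ->
4. deliver 1→3:  <3:back v1 ->
5. timeout(2):  <2:prim v2 ->
6. deliver 2→3:  <3:back v2 ->
7. deliver 3→2:  nop
8. deliver 2→1:  <1:back v2 ->
9. deliver 1→2:  nop
10. deliver 2→0:  <0:back v2 ->
11. deliver 0→3:  nop
12. propose(2,'z'):  nop
13. deliver 2→3:  <3:back v2 z>
14. deliver 3→2:  nop
15. deliver 2→1:  <1:back v2 z>
16. deliver 1→2:  <2:prim v2 z>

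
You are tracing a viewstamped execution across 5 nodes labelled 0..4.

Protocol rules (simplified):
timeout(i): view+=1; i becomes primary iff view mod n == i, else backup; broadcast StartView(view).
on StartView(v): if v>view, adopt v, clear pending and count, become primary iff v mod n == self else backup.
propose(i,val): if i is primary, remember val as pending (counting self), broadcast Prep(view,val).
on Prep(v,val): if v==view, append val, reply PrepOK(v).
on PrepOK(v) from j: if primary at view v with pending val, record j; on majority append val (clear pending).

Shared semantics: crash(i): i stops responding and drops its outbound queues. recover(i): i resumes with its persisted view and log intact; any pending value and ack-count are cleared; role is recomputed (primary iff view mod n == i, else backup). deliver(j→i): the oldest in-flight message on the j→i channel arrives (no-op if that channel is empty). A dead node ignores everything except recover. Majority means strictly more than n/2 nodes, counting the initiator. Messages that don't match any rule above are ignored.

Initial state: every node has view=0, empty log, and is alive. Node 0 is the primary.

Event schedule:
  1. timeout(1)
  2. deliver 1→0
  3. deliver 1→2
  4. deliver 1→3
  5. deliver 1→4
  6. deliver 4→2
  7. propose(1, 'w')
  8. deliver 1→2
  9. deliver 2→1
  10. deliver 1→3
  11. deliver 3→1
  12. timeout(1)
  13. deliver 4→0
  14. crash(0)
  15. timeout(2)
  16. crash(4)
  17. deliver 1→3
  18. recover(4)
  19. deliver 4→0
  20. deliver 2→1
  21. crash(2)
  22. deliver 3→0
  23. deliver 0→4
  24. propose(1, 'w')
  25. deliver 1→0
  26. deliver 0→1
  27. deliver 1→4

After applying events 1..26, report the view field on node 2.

step 1 timeout(1): 1={prim,v=1,log=-}
step 2 deliver 1→0: 0={back,v=1,log=-}
step 3 deliver 1→2: 2={back,v=1,log=-}
step 4 deliver 1→3: 3={back,v=1,log=-}
step 5 deliver 1→4: 4={back,v=1,log=-}
step 6 deliver 4→2: —
step 7 propose(1,'w'): —
step 8 deliver 1→2: 2={back,v=1,log=w}
step 9 deliver 2→1: —
step 10 deliver 1→3: 3={back,v=1,log=w}
step 11 deliver 3→1: 1={prim,v=1,log=w}
step 12 timeout(1): 1={back,v=2,log=w}
step 13 deliver 4→0: —
step 14 crash(0): 0={✗back,v=1,log=-}
step 15 timeout(2): 2={prim,v=2,log=w}
step 16 crash(4): 4={✗back,v=1,log=-}
step 17 deliver 1→3: 3={back,v=2,log=w}
step 18 recover(4): 4={back,v=1,log=-}
step 19 deliver 4→0: —
step 20 deliver 2→1: —
step 21 crash(2): 2={✗prim,v=2,log=w}
step 22 deliver 3→0: —
step 23 deliver 0→4: —
step 24 propose(1,'w'): —
step 25 deliver 1→0: —
step 26 deliver 0→1: —

2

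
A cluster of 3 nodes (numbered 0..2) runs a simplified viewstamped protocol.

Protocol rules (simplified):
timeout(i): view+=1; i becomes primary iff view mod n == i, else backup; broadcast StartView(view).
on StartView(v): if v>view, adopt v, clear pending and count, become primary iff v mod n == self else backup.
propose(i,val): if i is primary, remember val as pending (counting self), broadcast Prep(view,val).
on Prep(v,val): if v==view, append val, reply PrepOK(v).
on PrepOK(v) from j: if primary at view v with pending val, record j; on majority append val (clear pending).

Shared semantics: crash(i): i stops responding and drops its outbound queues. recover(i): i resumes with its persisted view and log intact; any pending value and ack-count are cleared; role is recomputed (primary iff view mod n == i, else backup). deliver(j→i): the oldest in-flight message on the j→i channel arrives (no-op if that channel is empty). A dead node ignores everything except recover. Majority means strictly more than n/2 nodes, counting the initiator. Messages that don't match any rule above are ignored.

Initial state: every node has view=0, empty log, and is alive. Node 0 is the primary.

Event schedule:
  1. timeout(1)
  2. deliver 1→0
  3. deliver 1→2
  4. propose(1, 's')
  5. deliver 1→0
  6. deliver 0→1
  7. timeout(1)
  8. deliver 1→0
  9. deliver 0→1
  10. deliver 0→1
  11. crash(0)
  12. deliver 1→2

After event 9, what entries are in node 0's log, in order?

step 1 timeout(1): 1={prim,v=1,log=-}
step 2 deliver 1→0: 0={back,v=1,log=-}
step 3 deliver 1→2: 2={back,v=1,log=-}
step 4 propose(1,'s'): —
step 5 deliver 1→0: 0={back,v=1,log=s}
step 6 deliver 0→1: 1={prim,v=1,log=s}
step 7 timeout(1): 1={back,v=2,log=s}
step 8 deliver 1→0: 0={back,v=2,log=s}
step 9 deliver 0→1: —

s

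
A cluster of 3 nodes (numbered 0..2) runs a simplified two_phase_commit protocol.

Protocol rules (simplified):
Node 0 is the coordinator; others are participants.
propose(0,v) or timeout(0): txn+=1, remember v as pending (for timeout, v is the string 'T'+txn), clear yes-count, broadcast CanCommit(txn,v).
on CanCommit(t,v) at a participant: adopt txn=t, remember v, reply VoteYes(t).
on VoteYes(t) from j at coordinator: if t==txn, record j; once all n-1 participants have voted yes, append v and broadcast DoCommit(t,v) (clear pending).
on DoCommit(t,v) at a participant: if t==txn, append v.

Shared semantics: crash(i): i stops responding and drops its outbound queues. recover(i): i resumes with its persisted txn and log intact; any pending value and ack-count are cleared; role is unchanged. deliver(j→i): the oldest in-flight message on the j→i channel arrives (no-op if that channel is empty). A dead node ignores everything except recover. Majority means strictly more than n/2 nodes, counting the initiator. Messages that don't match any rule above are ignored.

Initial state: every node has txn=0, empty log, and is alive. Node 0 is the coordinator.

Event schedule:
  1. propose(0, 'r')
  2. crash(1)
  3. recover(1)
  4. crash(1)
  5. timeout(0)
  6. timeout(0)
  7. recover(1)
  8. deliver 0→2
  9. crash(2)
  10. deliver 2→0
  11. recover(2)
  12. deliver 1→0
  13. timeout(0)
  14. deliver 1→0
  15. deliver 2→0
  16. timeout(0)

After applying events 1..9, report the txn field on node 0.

3

after 1 — propose(0,'r'): n0:coor/t1/[-]
after 2 — crash(1): n1:✗part/t0/[-]
after 3 — recover(1): n1:part/t0/[-]
after 4 — crash(1): n1:✗part/t0/[-]
after 5 — timeout(0): n0:coor/t2/[-]
after 6 — timeout(0): n0:coor/t3/[-]
after 7 — recover(1): n1:part/t0/[-]
after 8 — deliver 0→2: n2:part/t1/[-]
after 9 — crash(2): n2:✗part/t1/[-]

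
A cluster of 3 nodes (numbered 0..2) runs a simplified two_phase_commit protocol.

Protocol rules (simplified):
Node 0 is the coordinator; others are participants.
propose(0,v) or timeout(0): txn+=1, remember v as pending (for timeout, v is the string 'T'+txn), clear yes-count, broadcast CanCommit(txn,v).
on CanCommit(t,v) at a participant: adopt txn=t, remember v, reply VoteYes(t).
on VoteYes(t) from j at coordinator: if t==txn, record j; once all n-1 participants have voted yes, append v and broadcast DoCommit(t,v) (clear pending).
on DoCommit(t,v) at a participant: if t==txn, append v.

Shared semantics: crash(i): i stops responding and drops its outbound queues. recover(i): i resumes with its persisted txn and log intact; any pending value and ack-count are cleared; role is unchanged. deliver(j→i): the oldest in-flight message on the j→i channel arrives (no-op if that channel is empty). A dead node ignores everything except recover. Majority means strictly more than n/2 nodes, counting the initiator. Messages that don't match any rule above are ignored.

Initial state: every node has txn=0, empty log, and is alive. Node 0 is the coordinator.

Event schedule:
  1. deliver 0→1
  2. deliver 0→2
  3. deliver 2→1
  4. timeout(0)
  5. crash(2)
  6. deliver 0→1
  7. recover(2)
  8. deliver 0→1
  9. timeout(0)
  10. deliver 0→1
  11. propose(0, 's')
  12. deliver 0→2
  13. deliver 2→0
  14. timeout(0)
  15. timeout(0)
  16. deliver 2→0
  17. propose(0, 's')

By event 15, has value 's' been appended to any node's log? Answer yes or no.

after 1 — deliver 0→1: ·
after 2 — deliver 0→2: ·
after 3 — deliver 2→1: ·
after 4 — timeout(0): n0:coor/t1/[-]
after 5 — crash(2): n2:✗part/t0/[-]
after 6 — deliver 0→1: n1:part/t1/[-]
after 7 — recover(2): n2:part/t0/[-]
after 8 — deliver 0→1: ·
after 9 — timeout(0): n0:coor/t2/[-]
after 10 — deliver 0→1: n1:part/t2/[-]
after 11 — propose(0,'s'): n0:coor/t3/[-]
after 12 — deliver 0→2: n2:part/t1/[-]
after 13 — deliver 2→0: ·
after 14 — timeout(0): n0:coor/t4/[-]
after 15 — timeout(0): n0:coor/t5/[-]

no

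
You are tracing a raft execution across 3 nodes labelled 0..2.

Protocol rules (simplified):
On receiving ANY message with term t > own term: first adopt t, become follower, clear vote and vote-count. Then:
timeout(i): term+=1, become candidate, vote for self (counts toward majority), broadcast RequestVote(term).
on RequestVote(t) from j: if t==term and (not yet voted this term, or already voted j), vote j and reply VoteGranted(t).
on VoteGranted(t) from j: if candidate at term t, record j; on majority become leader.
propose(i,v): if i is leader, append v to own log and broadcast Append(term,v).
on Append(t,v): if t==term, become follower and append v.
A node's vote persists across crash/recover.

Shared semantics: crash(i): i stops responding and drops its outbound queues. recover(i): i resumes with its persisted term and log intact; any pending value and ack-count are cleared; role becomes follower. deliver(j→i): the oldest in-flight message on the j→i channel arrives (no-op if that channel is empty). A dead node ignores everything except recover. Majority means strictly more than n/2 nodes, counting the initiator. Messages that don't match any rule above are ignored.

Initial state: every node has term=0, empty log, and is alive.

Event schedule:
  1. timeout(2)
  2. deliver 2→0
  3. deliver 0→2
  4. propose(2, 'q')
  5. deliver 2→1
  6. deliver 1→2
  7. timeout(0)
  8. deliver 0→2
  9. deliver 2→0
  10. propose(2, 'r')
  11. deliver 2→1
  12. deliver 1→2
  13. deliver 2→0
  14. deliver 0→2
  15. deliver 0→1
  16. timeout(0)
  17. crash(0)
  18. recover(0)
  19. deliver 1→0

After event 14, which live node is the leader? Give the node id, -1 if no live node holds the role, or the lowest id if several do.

after 1 — timeout(2): n2:cand/t1/[-]
after 2 — deliver 2→0: n0:foll/t1/[-]
after 3 — deliver 0→2: n2:lead/t1/[-]
after 4 — propose(2,'q'): n2:lead/t1/[q]
after 5 — deliver 2→1: n1:foll/t1/[-]
after 6 — deliver 1→2: ·
after 7 — timeout(0): n0:cand/t2/[-]
after 8 — deliver 0→2: n2:foll/t2/[q]
after 9 — deliver 2→0: ·
after 10 — propose(2,'r'): ·
after 11 — deliver 2→1: n1:foll/t1/[q]
after 12 — deliver 1→2: ·
after 13 — deliver 2→0: n0:lead/t2/[-]
after 14 — deliver 0→2: ·

0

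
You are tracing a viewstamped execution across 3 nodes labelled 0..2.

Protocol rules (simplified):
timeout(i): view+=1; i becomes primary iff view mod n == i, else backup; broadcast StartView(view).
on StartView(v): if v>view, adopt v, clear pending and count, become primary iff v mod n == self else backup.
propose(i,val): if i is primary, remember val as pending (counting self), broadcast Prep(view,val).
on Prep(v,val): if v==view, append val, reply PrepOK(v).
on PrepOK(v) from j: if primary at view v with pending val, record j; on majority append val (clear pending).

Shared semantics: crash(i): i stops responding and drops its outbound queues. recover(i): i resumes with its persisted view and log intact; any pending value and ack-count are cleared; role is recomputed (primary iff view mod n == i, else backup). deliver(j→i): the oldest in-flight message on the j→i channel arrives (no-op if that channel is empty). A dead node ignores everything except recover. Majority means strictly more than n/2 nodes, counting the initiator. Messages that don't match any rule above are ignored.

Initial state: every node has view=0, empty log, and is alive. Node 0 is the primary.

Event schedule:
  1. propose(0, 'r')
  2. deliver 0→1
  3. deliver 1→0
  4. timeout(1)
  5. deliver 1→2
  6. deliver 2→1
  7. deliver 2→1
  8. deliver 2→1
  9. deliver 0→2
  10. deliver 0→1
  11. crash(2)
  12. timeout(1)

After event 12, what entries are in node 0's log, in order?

after 1 — propose(0,'r'): ·
after 2 — deliver 0→1: n1:back/v0/[r]
after 3 — deliver 1→0: n0:prim/v0/[r]
after 4 — timeout(1): n1:prim/v1/[r]
after 5 — deliver 1→2: n2:back/v1/[-]
after 6 — deliver 2→1: ·
after 7 — deliver 2→1: ·
after 8 — deliver 2→1: ·
after 9 — deliver 0→2: ·
after 10 — deliver 0→1: ·
after 11 — crash(2): n2:✗back/v1/[-]
after 12 — timeout(1): n1:back/v2/[r]

r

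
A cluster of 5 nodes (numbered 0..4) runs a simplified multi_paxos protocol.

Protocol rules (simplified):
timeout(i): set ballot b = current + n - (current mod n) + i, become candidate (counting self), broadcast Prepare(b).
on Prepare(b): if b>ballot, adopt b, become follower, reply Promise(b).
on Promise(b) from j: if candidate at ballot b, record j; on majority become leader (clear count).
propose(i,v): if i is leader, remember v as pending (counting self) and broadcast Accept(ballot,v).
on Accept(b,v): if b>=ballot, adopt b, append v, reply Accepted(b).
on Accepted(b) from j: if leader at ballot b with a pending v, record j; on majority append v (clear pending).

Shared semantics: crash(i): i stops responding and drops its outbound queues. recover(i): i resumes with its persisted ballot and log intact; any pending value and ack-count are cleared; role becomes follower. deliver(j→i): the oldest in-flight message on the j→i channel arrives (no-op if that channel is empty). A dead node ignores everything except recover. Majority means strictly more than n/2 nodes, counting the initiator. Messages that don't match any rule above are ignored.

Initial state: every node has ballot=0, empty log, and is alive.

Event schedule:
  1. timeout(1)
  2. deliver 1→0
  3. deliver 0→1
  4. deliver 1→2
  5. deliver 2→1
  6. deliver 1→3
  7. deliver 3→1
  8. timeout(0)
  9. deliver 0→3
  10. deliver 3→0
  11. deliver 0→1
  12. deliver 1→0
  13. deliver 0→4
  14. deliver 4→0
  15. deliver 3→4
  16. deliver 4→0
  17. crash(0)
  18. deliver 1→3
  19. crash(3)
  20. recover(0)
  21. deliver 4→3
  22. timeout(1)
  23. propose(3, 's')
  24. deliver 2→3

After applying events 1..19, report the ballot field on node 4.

1. timeout(1):  <1:cand b6 ->
2. deliver 1→0:  <0:foll b6 ->
3. deliver 0→1:  nop
4. deliver 1→2:  <2:foll b6 ->
5. deliver 2→1:  <1:lead b6 ->
6. deliver 1→3:  <3:foll b6 ->
7. deliver 3→1:  nop
8. timeout(0):  <0:cand b10 ->
9. deliver 0→3:  <3:foll b10 ->
10. deliver 3→0:  nop
11. deliver 0→1:  <1:foll b10 ->
12. deliver 1→0:  <0:lead b10 ->
13. deliver 0→4:  <4:foll b10 ->
14. deliver 4→0:  nop
15. deliver 3→4:  nop
16. deliver 4→0:  nop
17. crash(0):  <0:✗lead b10 ->
18. deliver 1→3:  nop
19. crash(3):  <3:✗foll b10 ->

10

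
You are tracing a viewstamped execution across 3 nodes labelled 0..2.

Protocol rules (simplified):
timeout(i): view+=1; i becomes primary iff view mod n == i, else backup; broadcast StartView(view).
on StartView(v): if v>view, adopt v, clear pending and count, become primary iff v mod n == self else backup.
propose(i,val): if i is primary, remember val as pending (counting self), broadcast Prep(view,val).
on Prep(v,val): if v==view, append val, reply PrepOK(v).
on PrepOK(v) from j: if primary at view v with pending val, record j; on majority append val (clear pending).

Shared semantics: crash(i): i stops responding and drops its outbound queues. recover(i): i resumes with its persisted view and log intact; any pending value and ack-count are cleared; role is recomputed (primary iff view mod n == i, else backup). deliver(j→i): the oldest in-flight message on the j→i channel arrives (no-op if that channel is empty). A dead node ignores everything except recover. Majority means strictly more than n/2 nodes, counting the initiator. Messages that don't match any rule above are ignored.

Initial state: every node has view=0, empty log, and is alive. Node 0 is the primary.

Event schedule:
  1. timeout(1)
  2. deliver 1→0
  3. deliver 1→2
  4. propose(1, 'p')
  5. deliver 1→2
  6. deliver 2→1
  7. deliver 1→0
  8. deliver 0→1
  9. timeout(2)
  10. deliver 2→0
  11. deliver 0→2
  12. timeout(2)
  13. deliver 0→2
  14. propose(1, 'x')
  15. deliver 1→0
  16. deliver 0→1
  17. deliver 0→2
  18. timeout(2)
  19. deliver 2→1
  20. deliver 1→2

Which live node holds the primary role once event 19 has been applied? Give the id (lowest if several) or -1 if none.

-1

step 1 timeout(1): 1={prim,v=1,log=-}
step 2 deliver 1→0: 0={back,v=1,log=-}
step 3 deliver 1→2: 2={back,v=1,log=-}
step 4 propose(1,'p'): —
step 5 deliver 1→2: 2={back,v=1,log=p}
step 6 deliver 2→1: 1={prim,v=1,log=p}
step 7 deliver 1→0: 0={back,v=1,log=p}
step 8 deliver 0→1: —
step 9 timeout(2): 2={prim,v=2,log=p}
step 10 deliver 2→0: 0={back,v=2,log=p}
step 11 deliver 0→2: —
step 12 timeout(2): 2={back,v=3,log=p}
step 13 deliver 0→2: —
step 14 propose(1,'x'): —
step 15 deliver 1→0: —
step 16 deliver 0→1: —
step 17 deliver 0→2: —
step 18 timeout(2): 2={back,v=4,log=p}
step 19 deliver 2→1: 1={back,v=2,log=p}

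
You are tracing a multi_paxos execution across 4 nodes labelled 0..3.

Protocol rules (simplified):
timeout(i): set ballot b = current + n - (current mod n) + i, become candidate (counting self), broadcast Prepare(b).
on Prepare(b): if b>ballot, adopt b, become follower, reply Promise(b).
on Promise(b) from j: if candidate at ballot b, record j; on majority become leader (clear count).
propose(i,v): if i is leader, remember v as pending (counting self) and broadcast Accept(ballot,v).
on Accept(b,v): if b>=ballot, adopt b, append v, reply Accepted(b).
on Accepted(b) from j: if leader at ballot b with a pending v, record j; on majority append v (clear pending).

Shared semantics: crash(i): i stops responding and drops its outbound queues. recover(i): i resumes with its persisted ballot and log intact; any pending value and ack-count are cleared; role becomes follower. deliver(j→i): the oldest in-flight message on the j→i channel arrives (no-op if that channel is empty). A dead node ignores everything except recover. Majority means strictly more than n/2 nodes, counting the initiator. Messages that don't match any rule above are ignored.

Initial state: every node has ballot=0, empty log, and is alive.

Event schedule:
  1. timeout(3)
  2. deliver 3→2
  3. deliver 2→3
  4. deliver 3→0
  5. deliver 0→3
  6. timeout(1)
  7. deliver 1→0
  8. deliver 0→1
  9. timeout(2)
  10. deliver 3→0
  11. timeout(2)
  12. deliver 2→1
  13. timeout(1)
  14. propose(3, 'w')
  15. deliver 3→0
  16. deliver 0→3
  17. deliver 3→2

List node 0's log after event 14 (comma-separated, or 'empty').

empty

e1 timeout(3): 3[cand,b=7,-]
e2 deliver 3→2: 2[foll,b=7,-]
e3 deliver 2→3: ·
e4 deliver 3→0: 0[foll,b=7,-]
e5 deliver 0→3: 3[lead,b=7,-]
e6 timeout(1): 1[cand,b=5,-]
e7 deliver 1→0: ·
e8 deliver 0→1: ·
e9 timeout(2): 2[cand,b=10,-]
e10 deliver 3→0: ·
e11 timeout(2): 2[cand,b=14,-]
e12 deliver 2→1: 1[foll,b=10,-]
e13 timeout(1): 1[cand,b=13,-]
e14 propose(3,'w'): ·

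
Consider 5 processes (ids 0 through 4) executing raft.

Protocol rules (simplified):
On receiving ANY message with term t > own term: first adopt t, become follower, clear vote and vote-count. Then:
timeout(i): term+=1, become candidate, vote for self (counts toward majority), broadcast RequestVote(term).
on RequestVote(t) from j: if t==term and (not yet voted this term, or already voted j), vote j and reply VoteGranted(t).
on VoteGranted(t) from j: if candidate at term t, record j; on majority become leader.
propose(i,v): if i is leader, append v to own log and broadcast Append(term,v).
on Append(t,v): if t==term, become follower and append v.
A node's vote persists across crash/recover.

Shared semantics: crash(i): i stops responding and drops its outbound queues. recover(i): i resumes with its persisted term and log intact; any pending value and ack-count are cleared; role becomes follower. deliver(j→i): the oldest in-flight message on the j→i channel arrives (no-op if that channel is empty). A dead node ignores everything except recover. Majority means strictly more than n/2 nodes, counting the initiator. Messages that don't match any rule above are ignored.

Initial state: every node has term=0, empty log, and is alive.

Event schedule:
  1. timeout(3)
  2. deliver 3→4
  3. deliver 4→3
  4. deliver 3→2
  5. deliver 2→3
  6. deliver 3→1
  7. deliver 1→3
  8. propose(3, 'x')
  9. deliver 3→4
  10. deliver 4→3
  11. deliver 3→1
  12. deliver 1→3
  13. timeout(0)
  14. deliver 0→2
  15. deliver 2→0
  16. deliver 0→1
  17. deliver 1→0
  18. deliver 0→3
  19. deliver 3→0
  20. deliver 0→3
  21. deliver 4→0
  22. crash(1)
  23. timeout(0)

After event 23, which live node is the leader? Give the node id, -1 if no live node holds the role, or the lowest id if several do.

[1] timeout(3) → N3(cand t1 [-])
[2] deliver 3→4 → N4(foll t1 [-])
[3] deliver 4→3 → ∅
[4] deliver 3→2 → N2(foll t1 [-])
[5] deliver 2→3 → N3(lead t1 [-])
[6] deliver 3→1 → N1(foll t1 [-])
[7] deliver 1→3 → ∅
[8] propose(3,'x') → N3(lead t1 [x])
[9] deliver 3→4 → N4(foll t1 [x])
[10] deliver 4→3 → ∅
[11] deliver 3→1 → N1(foll t1 [x])
[12] deliver 1→3 → ∅
[13] timeout(0) → N0(cand t1 [-])
[14] deliver 0→2 → ∅
[15] deliver 2→0 → ∅
[16] deliver 0→1 → ∅
[17] deliver 1→0 → ∅
[18] deliver 0→3 → ∅
[19] deliver 3→0 → ∅
[20] deliver 0→3 → ∅
[21] deliver 4→0 → ∅
[22] crash(1) → N1(✗foll t1 [x])
[23] timeout(0) → N0(cand t2 [-])

3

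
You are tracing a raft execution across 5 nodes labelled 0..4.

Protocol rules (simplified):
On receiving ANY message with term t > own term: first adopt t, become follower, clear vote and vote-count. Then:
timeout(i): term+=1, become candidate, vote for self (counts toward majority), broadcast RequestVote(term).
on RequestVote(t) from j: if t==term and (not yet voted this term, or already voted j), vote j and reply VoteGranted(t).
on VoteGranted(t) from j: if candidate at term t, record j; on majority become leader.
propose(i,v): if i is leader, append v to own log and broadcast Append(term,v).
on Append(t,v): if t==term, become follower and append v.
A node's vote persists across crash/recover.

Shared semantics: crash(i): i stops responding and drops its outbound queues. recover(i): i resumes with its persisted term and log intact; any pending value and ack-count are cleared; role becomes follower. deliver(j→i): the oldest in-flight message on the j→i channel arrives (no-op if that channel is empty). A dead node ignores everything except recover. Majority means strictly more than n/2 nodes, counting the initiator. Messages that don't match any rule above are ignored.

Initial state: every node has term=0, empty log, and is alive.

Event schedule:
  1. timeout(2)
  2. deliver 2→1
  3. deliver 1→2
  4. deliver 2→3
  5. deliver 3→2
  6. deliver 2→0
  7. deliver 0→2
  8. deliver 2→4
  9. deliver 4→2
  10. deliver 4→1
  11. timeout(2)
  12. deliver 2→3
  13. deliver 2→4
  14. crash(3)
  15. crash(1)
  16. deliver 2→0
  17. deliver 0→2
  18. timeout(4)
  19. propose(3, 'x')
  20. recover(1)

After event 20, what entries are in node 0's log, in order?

[1] timeout(2) → N2(cand t1 [-])
[2] deliver 2→1 → N1(foll t1 [-])
[3] deliver 1→2 → ∅
[4] deliver 2→3 → N3(foll t1 [-])
[5] deliver 3→2 → N2(lead t1 [-])
[6] deliver 2→0 → N0(foll t1 [-])
[7] deliver 0→2 → ∅
[8] deliver 2→4 → N4(foll t1 [-])
[9] deliver 4→2 → ∅
[10] deliver 4→1 → ∅
[11] timeout(2) → N2(cand t2 [-])
[12] deliver 2→3 → N3(foll t2 [-])
[13] deliver 2→4 → N4(foll t2 [-])
[14] crash(3) → N3(✗foll t2 [-])
[15] crash(1) → N1(✗foll t1 [-])
[16] deliver 2→0 → N0(foll t2 [-])
[17] deliver 0→2 → ∅
[18] timeout(4) → N4(cand t3 [-])
[19] propose(3,'x') → ∅
[20] recover(1) → N1(foll t1 [-])

empty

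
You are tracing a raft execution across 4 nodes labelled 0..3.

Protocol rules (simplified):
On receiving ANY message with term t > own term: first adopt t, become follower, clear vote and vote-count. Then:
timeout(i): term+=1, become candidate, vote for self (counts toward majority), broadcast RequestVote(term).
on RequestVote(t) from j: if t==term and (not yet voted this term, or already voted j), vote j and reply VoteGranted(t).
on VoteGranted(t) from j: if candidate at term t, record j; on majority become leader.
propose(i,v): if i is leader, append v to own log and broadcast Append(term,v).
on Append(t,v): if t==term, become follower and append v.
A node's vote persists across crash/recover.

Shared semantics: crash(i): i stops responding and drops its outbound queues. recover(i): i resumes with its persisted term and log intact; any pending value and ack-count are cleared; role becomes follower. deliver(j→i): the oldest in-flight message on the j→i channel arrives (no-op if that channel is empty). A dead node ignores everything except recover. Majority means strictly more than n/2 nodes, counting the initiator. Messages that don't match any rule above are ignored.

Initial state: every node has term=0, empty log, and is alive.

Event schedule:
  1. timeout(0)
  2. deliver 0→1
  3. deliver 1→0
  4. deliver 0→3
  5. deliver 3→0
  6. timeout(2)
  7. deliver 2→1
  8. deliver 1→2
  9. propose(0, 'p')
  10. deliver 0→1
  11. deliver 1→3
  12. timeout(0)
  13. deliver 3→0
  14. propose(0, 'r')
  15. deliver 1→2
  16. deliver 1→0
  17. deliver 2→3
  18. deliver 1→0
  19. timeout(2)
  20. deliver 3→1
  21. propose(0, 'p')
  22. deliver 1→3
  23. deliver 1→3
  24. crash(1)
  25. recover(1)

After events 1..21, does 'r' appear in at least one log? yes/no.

no

step 1 timeout(0): 0={cand,t=1,log=-}
step 2 deliver 0→1: 1={foll,t=1,log=-}
step 3 deliver 1→0: —
step 4 deliver 0→3: 3={foll,t=1,log=-}
step 5 deliver 3→0: 0={lead,t=1,log=-}
step 6 timeout(2): 2={cand,t=1,log=-}
step 7 deliver 2→1: —
step 8 deliver 1→2: —
step 9 propose(0,'p'): 0={lead,t=1,log=p}
step 10 deliver 0→1: 1={foll,t=1,log=p}
step 11 deliver 1→3: —
step 12 timeout(0): 0={cand,t=2,log=p}
step 13 deliver 3→0: —
step 14 propose(0,'r'): —
step 15 deliver 1→2: —
step 16 deliver 1→0: —
step 17 deliver 2→3: —
step 18 deliver 1→0: —
step 19 timeout(2): 2={cand,t=2,log=-}
step 20 deliver 3→1: —
step 21 propose(0,'p'): —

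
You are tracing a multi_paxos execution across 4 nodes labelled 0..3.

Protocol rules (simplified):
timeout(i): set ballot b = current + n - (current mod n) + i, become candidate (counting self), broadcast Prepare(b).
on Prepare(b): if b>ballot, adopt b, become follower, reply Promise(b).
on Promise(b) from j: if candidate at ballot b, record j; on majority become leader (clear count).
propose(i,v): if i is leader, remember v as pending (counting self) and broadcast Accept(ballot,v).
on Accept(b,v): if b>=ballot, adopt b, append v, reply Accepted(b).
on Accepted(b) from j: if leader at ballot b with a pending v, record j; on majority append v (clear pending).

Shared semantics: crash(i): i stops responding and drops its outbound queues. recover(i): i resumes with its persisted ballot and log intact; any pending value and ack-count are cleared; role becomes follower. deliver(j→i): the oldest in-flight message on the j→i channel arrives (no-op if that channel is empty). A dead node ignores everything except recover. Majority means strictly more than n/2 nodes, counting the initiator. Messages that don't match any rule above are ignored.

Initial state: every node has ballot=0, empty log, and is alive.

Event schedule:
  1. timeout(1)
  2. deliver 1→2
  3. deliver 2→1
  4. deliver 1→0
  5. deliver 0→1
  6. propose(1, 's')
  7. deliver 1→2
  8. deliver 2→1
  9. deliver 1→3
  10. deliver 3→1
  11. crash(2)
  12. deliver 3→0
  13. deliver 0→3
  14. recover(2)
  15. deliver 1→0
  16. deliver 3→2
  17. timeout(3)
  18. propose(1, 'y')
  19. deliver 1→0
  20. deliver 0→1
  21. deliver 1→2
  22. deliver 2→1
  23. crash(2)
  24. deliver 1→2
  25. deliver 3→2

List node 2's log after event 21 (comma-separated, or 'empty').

after 1 — timeout(1): n1:cand/b5/[-]
after 2 — deliver 1→2: n2:foll/b5/[-]
after 3 — deliver 2→1: ·
after 4 — deliver 1→0: n0:foll/b5/[-]
after 5 — deliver 0→1: n1:lead/b5/[-]
after 6 — propose(1,'s'): ·
after 7 — deliver 1→2: n2:foll/b5/[s]
after 8 — deliver 2→1: ·
after 9 — deliver 1→3: n3:foll/b5/[-]
after 10 — deliver 3→1: ·
after 11 — crash(2): n2:✗foll/b5/[s]
after 12 — deliver 3→0: ·
after 13 — deliver 0→3: ·
after 14 — recover(2): n2:foll/b5/[s]
after 15 — deliver 1→0: n0:foll/b5/[s]
after 16 — deliver 3→2: ·
after 17 — timeout(3): n3:cand/b11/[-]
after 18 — propose(1,'y'): ·
after 19 — deliver 1→0: n0:foll/b5/[s,y]
after 20 — deliver 0→1: ·
after 21 — deliver 1→2: n2:foll/b5/[s,y]

s,y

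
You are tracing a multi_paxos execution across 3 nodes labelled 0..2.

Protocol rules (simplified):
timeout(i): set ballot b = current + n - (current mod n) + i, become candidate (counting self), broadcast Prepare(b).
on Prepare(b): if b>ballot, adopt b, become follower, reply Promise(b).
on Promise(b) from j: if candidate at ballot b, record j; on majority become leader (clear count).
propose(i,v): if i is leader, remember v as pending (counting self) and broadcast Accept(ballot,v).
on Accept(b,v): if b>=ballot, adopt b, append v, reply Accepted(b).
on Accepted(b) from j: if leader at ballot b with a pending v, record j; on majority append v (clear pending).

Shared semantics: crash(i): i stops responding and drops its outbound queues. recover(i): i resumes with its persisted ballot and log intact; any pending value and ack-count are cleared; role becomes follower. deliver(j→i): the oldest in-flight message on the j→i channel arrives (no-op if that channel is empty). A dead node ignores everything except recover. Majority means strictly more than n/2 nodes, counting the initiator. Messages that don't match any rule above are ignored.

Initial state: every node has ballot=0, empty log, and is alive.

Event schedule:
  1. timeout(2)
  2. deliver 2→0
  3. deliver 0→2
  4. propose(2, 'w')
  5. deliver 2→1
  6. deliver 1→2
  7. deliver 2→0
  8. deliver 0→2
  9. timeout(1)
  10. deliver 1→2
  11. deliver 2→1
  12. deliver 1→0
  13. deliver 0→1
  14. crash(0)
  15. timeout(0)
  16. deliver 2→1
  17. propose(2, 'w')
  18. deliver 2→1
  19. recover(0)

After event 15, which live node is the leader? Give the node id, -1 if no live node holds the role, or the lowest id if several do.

1

e1 timeout(2): 2[cand,b=5,-]
e2 deliver 2→0: 0[foll,b=5,-]
e3 deliver 0→2: 2[lead,b=5,-]
e4 propose(2,'w'): ·
e5 deliver 2→1: 1[foll,b=5,-]
e6 deliver 1→2: ·
e7 deliver 2→0: 0[foll,b=5,w]
e8 deliver 0→2: 2[lead,b=5,w]
e9 timeout(1): 1[cand,b=7,-]
e10 deliver 1→2: 2[foll,b=7,w]
e11 deliver 2→1: ·
e12 deliver 1→0: 0[foll,b=7,w]
e13 deliver 0→1: 1[lead,b=7,-]
e14 crash(0): 0[✗foll,b=7,w]
e15 timeout(0): ·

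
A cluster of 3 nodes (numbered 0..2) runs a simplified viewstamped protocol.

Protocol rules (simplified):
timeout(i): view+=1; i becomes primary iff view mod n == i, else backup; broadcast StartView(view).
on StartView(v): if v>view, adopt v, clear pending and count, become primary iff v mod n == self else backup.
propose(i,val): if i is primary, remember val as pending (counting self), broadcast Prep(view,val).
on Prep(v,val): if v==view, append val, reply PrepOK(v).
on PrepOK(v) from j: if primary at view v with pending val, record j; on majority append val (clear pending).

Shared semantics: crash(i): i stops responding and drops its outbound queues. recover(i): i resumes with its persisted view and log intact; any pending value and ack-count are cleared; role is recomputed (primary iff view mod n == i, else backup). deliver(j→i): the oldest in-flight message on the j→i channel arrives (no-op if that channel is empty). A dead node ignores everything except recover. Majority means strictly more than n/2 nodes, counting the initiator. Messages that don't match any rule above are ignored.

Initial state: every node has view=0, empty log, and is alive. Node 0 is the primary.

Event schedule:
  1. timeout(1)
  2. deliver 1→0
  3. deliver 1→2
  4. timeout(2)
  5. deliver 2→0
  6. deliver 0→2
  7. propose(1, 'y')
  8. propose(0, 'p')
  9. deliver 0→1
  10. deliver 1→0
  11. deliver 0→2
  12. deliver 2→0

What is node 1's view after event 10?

e1 timeout(1): 1[prim,v=1,-]
e2 deliver 1→0: 0[back,v=1,-]
e3 deliver 1→2: 2[back,v=1,-]
e4 timeout(2): 2[prim,v=2,-]
e5 deliver 2→0: 0[back,v=2,-]
e6 deliver 0→2: ·
e7 propose(1,'y'): ·
e8 propose(0,'p'): ·
e9 deliver 0→1: ·
e10 deliver 1→0: ·

1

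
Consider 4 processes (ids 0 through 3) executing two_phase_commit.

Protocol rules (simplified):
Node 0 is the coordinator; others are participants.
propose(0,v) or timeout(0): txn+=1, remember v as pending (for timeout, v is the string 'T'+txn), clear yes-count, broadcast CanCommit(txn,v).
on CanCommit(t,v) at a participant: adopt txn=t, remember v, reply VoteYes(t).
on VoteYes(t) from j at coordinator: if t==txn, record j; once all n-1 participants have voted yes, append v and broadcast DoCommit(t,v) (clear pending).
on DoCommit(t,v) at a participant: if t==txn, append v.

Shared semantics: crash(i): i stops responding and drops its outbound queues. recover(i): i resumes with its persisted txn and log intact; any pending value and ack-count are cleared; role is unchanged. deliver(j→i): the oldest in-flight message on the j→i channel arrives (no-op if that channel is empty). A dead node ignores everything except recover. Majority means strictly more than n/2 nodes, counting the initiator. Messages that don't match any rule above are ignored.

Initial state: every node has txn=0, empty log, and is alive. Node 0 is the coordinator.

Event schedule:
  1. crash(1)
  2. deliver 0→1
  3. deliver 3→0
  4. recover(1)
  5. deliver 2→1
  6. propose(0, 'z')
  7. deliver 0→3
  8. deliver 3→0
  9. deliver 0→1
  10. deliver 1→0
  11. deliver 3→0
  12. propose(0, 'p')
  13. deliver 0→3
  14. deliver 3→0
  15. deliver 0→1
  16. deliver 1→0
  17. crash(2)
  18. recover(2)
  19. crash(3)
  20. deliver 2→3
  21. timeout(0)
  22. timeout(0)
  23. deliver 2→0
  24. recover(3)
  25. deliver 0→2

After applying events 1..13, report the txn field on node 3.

1. crash(1):  <1:✗part t0 ->
2. deliver 0→1:  nop
3. deliver 3→0:  nop
4. recover(1):  <1:part t0 ->
5. deliver 2→1:  nop
6. propose(0,'z'):  <0:coor t1 ->
7. deliver 0→3:  <3:part t1 ->
8. deliver 3→0:  nop
9. deliver 0→1:  <1:part t1 ->
10. deliver 1→0:  nop
11. deliver 3→0:  nop
12. propose(0,'p'):  <0:coor t2 ->
13. deliver 0→3:  <3:part t2 ->

2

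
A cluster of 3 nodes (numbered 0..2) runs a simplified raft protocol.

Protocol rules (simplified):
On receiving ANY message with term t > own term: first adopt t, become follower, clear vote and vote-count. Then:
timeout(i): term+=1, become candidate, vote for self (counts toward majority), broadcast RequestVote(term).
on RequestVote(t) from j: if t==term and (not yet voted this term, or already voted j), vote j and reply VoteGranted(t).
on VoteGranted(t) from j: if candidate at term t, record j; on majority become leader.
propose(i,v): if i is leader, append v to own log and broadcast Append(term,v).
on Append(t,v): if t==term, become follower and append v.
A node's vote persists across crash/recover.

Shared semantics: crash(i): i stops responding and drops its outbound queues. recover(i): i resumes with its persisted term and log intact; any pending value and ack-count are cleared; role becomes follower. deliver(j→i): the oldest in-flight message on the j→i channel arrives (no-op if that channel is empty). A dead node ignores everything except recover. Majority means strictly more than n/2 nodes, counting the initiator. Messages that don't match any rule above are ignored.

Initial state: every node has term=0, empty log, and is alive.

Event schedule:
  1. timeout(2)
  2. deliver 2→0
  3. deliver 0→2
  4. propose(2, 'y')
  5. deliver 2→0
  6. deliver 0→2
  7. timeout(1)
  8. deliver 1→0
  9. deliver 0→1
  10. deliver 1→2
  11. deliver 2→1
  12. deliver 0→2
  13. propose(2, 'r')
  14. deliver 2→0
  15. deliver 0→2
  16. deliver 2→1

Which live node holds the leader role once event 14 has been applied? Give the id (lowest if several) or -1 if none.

1. timeout(2):  <2:cand t1 ->
2. deliver 2→0:  <0:foll t1 ->
3. deliver 0→2:  <2:lead t1 ->
4. propose(2,'y'):  <2:lead t1 y>
5. deliver 2→0:  <0:foll t1 y>
6. deliver 0→2:  nop
7. timeout(1):  <1:cand t1 ->
8. deliver 1→0:  nop
9. deliver 0→1:  nop
10. deliver 1→2:  nop
11. deliver 2→1:  nop
12. deliver 0→2:  nop
13. propose(2,'r'):  <2:lead t1 y,r>
14. deliver 2→0:  <0:foll t1 y,r>

2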